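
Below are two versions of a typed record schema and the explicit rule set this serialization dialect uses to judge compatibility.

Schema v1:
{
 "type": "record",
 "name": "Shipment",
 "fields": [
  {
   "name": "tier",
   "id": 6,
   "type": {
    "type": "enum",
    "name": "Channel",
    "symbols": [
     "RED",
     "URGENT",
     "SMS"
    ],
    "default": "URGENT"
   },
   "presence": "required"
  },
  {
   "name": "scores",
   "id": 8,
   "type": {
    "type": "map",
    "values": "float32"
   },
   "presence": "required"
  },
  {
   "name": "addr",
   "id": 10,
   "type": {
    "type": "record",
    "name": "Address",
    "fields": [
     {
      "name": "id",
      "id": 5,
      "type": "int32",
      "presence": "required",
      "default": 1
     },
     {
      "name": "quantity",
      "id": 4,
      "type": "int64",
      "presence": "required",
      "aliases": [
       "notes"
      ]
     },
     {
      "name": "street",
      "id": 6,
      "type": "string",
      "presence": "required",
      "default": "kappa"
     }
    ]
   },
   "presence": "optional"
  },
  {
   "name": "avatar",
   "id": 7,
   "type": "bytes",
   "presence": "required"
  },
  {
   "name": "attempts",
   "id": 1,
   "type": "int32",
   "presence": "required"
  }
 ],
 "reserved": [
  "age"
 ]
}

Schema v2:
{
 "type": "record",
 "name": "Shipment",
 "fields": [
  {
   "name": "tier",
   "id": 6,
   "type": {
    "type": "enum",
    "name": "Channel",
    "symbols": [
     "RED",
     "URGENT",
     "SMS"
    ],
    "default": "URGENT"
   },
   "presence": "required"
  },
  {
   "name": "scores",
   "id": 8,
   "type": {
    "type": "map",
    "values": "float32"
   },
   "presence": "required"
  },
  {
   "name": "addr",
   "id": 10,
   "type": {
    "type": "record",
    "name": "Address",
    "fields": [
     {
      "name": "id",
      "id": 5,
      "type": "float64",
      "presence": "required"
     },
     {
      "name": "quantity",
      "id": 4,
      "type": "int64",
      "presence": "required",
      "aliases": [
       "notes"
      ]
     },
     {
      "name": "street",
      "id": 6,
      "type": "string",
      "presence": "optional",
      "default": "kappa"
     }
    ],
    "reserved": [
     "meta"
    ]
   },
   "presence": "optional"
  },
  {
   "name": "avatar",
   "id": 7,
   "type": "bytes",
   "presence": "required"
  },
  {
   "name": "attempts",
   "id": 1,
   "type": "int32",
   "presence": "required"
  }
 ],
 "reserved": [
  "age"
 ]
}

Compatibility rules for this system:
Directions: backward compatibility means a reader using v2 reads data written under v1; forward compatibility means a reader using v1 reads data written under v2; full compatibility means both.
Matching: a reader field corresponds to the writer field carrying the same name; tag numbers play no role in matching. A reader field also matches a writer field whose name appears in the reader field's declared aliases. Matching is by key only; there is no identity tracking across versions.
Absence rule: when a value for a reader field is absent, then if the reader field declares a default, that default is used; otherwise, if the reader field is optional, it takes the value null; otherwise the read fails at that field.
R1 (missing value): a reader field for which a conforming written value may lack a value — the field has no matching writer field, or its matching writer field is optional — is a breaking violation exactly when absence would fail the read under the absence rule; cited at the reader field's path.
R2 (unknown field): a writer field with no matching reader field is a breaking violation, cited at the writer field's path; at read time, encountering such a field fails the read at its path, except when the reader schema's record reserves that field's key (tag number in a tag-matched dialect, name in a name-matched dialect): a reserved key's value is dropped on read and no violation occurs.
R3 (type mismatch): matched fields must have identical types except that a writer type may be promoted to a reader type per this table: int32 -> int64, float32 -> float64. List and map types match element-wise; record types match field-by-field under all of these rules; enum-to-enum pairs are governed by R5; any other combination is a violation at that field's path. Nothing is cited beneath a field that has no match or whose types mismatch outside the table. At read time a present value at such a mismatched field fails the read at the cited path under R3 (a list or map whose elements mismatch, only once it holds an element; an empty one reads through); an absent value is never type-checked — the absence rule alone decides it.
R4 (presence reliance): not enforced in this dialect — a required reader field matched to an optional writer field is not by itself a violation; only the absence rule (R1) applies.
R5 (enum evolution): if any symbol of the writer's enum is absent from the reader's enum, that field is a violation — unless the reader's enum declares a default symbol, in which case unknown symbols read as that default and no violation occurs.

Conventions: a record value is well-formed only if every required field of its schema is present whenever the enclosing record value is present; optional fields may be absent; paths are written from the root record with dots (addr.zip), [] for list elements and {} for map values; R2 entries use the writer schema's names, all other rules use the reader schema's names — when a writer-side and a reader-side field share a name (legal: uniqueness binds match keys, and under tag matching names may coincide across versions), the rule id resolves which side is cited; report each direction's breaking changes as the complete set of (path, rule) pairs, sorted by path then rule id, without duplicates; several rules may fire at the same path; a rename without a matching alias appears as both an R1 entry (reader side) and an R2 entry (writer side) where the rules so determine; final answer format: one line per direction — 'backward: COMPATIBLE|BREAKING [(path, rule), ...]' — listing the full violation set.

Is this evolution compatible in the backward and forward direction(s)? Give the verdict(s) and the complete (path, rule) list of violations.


backward: BREAKING [(addr.id, R3)]; forward: BREAKING [(addr.id, R3)]

each type pair in Shipment: writer, then reader
backward on Shipment — v2 reading data written by v1:
  Channel -> Channel, writer required: tier aligns to tier
  map<string, float32> -> map<string, float32>, writer required: scores aligns to scores
  Address -> Address, writer optional: addr aligns to addr
  bytes -> bytes, writer required: avatar aligns to avatar
  int32 -> int32, writer required: attempts aligns to attempts
  int32 -> float64, writer required: addr.id aligns to addr.id
  int64 -> int64, writer required: addr.quantity aligns to addr.quantity
  string -> string, writer required: addr.street aligns to addr.street
  rule R3 violated at addr.id
  => 1 violation(s): backward is BREAKING for Shipment
forward on Shipment — v1 reading data written by v2:
  Channel -> Channel, writer required: tier aligns to tier
  map<string, float32> -> map<string, float32>, writer required: scores aligns to scores
  Address -> Address, writer optional: addr aligns to addr
  bytes -> bytes, writer required: avatar aligns to avatar
  int32 -> int32, writer required: attempts aligns to attempts
  float64 -> int32, writer required: addr.id aligns to addr.id
  int64 -> int64, writer required: addr.quantity aligns to addr.quantity
  string -> string, writer optional: addr.street aligns to addr.street
  rule R3 violated at addr.id
  => 1 violation(s): forward is BREAKING for Shipment


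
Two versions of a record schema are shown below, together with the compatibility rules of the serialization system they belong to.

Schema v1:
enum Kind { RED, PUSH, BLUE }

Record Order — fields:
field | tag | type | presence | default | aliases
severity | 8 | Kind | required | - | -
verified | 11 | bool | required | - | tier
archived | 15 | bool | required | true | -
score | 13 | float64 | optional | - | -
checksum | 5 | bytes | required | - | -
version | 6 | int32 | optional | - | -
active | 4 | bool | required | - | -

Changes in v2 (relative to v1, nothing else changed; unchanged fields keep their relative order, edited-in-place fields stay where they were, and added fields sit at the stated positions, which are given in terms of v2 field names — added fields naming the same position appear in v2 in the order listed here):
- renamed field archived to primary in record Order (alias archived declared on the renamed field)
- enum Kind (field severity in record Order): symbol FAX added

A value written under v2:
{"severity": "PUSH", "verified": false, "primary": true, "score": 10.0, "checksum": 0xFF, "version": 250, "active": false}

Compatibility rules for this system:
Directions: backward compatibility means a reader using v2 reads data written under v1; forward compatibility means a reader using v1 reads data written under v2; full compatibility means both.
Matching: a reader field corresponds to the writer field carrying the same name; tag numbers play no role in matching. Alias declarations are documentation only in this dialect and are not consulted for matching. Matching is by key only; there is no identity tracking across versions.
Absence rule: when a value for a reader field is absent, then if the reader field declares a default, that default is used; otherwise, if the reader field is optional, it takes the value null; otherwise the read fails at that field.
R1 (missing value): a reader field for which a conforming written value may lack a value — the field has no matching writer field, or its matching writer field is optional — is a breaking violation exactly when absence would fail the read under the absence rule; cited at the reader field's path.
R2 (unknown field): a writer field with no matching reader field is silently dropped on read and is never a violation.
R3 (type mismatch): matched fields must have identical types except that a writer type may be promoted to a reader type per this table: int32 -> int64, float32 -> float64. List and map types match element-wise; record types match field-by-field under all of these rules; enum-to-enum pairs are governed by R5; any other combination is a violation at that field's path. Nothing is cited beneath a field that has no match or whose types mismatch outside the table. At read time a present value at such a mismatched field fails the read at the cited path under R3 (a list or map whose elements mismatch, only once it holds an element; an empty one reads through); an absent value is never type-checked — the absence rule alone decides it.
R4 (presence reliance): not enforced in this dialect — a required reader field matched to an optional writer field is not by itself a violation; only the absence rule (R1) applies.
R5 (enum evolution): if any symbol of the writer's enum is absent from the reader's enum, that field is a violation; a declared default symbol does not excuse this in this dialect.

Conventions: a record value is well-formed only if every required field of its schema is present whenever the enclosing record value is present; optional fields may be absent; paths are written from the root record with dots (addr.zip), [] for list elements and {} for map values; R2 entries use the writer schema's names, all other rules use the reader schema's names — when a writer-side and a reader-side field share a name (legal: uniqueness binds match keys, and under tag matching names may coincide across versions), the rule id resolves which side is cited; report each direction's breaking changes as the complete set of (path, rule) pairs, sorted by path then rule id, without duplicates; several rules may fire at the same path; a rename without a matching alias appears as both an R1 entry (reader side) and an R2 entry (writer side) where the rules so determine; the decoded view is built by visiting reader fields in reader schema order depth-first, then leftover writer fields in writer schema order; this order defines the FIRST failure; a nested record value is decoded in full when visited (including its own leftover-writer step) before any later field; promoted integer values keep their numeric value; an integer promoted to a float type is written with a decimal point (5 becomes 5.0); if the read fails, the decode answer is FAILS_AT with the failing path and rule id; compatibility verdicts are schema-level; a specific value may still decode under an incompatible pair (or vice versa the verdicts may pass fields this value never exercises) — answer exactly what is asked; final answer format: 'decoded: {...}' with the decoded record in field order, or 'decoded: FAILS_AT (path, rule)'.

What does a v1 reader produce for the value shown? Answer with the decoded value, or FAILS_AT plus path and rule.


decoded: {"severity": "PUSH", "verified": false, "archived": true, "score": 10.0, "checksum": 0xFF, "version": 250, "active": false}

the writer's type comes first in each Order pair
migrating the Order value to v1:
  severity := "PUSH"
  verified := false
  archived := true (no value, default fills)
  score := 10.0
  checksum := 0xFF
  version := 250
  active := false
  writer primary: unmatched, discarded
  => decoded: {"severity": "PUSH", "verified": false, "archived": true, "score": 10.0, "checksum": 0xFF, "version": 250, "active": false}
diffs on Order not affecting the asked answer:
  renamed field archived to primary in record Order (alias archived declared on the renamed field) -> no rule fires on it and the decoded Order view is identical with or without it
  enum Kind (field severity in record Order): symbol FAX added -> changes Order's schema-level verdicts only — the decode of this value is the same


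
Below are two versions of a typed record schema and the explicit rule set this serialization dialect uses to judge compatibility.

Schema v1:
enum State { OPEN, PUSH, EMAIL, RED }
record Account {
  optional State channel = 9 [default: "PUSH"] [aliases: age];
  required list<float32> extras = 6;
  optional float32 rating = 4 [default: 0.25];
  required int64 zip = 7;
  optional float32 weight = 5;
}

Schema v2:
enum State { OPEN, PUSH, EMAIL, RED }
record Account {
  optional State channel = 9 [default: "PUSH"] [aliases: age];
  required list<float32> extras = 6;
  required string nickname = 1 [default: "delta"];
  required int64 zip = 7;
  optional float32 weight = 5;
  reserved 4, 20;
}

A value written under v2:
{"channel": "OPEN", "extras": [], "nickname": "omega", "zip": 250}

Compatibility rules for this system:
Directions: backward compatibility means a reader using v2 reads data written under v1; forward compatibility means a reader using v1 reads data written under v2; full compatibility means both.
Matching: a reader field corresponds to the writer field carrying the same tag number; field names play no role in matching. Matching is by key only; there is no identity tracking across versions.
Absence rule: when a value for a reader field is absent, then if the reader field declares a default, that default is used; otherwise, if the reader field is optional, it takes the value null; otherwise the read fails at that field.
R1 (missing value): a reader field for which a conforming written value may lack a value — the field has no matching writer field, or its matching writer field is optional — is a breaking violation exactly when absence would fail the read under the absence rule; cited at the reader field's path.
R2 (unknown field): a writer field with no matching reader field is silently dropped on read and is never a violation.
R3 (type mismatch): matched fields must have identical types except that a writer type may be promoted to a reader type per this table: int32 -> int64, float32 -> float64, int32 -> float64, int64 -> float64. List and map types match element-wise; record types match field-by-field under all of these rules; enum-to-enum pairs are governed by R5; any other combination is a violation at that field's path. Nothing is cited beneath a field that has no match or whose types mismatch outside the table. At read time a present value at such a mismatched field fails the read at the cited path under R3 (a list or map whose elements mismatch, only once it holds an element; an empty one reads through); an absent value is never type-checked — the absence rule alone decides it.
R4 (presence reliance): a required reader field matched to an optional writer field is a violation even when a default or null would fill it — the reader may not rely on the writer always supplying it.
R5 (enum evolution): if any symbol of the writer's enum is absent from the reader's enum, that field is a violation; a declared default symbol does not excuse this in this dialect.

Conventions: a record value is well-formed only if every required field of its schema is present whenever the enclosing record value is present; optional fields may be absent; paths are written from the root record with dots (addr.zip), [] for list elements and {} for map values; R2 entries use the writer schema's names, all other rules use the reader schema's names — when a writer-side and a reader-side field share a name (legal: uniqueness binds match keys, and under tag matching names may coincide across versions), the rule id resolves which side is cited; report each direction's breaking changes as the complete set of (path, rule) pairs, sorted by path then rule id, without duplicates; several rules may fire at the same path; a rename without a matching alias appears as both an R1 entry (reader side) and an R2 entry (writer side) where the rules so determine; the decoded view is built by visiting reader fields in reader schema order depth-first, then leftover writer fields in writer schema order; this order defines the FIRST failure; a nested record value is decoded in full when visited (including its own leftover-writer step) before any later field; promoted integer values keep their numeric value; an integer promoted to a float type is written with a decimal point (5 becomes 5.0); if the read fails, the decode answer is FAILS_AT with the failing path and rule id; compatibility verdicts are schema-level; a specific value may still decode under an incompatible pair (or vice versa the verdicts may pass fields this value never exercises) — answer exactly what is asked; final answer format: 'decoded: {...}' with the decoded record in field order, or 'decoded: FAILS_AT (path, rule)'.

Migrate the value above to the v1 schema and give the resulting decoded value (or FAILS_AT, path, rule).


decoded: {"channel": "OPEN", "extras": [], "rating": 0.25, "zip": 250, "weight": null}

each type pair in Account: writer, then reader
migrating the Account value to v1:
  channel := "OPEN"
  extras := []
  rating := 0.25 (absent -> default)
  zip := 250
  weight := null (absent, optional -> null)
  writer nickname: unknown -> dropped
  => decoded: {"channel": "OPEN", "extras": [], "rating": 0.25, "zip": 250, "weight": null}
the rest of the Account diff is inert for this question:
  added field nickname to record Account: required string, tag 1, default "delta" (in v2 it sits immediately before zip) -> no rule fires on it and the decoded Account view is identical with or without it
  removed field rating from record Account (its key 4 joins the reserved list) -> no rule fires on it and the decoded Account view is identical with or without it


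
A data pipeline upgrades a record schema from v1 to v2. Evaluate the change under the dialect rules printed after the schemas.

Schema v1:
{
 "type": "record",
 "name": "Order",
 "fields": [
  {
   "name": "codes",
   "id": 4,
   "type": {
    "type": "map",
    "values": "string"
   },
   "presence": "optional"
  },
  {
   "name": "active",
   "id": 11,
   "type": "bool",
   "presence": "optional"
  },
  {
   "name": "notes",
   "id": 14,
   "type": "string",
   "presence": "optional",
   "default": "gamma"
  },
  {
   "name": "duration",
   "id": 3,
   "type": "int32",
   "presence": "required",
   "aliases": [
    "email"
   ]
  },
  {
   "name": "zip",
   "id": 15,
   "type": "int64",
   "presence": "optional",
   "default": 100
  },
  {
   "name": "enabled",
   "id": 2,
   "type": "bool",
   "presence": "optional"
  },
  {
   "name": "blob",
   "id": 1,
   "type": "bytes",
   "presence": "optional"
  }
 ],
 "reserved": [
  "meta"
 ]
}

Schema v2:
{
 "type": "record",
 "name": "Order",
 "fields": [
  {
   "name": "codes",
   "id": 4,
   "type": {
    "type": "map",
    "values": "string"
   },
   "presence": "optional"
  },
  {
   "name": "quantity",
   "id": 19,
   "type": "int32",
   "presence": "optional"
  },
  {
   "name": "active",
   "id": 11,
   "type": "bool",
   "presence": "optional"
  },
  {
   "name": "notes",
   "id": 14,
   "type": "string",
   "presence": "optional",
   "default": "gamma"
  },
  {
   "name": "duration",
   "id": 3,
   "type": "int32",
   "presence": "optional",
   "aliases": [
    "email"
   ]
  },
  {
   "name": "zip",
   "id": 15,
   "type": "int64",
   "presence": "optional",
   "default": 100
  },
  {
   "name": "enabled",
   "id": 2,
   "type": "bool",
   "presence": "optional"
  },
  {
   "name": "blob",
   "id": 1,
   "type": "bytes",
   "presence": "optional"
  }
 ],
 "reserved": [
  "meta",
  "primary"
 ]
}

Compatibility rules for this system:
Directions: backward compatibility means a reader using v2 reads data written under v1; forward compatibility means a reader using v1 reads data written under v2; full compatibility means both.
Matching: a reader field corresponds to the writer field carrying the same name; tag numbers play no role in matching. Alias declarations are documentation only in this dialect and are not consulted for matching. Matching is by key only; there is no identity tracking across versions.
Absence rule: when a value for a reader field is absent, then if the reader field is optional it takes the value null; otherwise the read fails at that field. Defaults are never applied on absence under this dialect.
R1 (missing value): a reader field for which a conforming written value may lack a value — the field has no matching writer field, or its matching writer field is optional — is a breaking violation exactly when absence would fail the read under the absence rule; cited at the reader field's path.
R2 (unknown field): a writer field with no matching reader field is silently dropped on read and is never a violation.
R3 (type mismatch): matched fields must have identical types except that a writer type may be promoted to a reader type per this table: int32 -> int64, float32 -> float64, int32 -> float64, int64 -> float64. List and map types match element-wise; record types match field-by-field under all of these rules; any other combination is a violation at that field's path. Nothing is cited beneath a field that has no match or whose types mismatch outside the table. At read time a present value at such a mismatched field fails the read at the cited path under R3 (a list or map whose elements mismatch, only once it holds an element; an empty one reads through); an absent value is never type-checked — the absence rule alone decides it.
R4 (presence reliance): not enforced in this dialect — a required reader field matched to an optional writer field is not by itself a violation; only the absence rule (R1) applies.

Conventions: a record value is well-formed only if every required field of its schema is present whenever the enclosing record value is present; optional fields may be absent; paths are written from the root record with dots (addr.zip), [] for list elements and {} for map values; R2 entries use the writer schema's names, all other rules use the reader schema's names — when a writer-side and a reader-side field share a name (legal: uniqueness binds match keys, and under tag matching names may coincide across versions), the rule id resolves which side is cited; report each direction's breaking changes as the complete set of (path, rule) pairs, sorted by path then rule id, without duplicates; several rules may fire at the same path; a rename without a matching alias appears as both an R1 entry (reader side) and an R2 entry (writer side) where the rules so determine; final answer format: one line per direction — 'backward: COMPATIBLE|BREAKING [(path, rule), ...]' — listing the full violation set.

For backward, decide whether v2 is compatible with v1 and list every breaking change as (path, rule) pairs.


backward: COMPATIBLE []

each type pair in Order: writer, then reader
backward analysis of Order with v2 as reader and v1 as writer:
  codes <- codes (map<string, string> -> map<string, string>, writer optional)
  quantity has no writer counterpart
  active <- active (bool -> bool, writer optional)
  notes <- notes (string -> string, writer optional)
  duration <- duration (int32 -> int32, writer required)
  zip <- zip (int64 -> int64, writer optional)
  enabled <- enabled (bool -> bool, writer optional)
  blob <- blob (bytes -> bytes, writer optional)
  => no violations; backward on Order: COMPATIBLE
checking off the Order differences that do not matter here:
  field duration in record Order: required changed to optional -> affects forward compatibility only, which is not asked
  added field quantity to record Order: optional int32, tag 19 (in v2 it sits immediately before active) -> inert for the asked Order verdict: nothing fires


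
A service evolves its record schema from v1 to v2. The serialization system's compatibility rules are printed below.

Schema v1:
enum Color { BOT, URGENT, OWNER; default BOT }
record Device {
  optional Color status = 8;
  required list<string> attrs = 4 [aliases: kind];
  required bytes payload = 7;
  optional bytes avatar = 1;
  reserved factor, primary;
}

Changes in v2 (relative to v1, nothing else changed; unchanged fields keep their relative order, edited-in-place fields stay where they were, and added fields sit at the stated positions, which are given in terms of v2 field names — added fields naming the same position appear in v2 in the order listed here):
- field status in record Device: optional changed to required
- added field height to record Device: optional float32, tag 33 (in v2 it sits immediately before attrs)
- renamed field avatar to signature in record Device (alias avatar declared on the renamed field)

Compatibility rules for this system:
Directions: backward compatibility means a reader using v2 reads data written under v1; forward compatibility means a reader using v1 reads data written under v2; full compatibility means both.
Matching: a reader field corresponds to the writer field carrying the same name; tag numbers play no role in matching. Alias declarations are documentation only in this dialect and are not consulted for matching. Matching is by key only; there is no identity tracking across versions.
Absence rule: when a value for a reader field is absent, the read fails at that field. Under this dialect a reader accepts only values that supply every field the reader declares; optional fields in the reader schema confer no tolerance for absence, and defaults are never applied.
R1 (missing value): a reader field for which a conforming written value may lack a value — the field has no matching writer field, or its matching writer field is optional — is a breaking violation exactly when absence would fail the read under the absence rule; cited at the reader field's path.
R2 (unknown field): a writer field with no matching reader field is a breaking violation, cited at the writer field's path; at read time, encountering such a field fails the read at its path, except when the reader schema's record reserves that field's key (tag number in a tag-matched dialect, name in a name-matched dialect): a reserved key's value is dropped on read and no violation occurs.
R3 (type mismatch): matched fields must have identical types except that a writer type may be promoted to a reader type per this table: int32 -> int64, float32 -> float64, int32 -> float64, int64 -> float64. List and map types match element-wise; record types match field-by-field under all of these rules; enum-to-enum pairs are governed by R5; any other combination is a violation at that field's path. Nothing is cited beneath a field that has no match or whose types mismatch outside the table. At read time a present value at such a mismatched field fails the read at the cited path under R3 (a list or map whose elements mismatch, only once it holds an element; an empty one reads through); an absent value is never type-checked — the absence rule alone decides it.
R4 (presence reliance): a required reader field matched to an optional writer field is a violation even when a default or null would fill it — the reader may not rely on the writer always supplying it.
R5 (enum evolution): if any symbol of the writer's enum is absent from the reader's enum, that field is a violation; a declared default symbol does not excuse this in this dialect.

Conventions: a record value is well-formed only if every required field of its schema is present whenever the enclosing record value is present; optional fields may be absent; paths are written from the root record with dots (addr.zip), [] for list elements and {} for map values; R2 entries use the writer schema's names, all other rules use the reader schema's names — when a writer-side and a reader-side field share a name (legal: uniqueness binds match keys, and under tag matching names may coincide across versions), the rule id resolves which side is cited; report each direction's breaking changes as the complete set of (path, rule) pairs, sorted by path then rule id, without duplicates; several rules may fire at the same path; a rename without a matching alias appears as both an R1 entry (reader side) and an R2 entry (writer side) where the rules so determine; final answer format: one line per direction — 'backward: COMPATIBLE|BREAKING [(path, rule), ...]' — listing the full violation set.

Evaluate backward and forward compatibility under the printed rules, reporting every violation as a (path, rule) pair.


backward: BREAKING [(avatar, R2), (height, R1), (signature, R1), (status, R1), (status, R4)]; forward: BREAKING [(avatar, R1), (height, R2), (signature, R2)]

the writer's type comes first in each Device pair
backward analysis of Device with v2 as reader and v1 as writer:
  status: Color -> Color, writer optional; from status
  no writer field matches reader height
  attrs: list<string> -> list<string>, writer required; from attrs
  payload: bytes -> bytes, writer required; from payload
  no writer field matches reader signature
  avatar (writer side), unknown to reader
  R2 fires at avatar
  R1 fires at height
  R1 fires at signature
  R1 fires at status
  R4 fires at status
  => backward: BREAKING (5)
forward analysis of Device with v1 as reader and v2 as writer:
  status: Color -> Color, writer required; from status
  attrs: list<string> -> list<string>, writer required; from attrs
  payload: bytes -> bytes, writer required; from payload
  no writer field matches reader avatar
  height (writer side), unknown to reader
  signature (writer side), unknown to reader
  R1 fires at avatar
  R2 fires at height
  R2 fires at signature
  => forward: BREAKING (3)


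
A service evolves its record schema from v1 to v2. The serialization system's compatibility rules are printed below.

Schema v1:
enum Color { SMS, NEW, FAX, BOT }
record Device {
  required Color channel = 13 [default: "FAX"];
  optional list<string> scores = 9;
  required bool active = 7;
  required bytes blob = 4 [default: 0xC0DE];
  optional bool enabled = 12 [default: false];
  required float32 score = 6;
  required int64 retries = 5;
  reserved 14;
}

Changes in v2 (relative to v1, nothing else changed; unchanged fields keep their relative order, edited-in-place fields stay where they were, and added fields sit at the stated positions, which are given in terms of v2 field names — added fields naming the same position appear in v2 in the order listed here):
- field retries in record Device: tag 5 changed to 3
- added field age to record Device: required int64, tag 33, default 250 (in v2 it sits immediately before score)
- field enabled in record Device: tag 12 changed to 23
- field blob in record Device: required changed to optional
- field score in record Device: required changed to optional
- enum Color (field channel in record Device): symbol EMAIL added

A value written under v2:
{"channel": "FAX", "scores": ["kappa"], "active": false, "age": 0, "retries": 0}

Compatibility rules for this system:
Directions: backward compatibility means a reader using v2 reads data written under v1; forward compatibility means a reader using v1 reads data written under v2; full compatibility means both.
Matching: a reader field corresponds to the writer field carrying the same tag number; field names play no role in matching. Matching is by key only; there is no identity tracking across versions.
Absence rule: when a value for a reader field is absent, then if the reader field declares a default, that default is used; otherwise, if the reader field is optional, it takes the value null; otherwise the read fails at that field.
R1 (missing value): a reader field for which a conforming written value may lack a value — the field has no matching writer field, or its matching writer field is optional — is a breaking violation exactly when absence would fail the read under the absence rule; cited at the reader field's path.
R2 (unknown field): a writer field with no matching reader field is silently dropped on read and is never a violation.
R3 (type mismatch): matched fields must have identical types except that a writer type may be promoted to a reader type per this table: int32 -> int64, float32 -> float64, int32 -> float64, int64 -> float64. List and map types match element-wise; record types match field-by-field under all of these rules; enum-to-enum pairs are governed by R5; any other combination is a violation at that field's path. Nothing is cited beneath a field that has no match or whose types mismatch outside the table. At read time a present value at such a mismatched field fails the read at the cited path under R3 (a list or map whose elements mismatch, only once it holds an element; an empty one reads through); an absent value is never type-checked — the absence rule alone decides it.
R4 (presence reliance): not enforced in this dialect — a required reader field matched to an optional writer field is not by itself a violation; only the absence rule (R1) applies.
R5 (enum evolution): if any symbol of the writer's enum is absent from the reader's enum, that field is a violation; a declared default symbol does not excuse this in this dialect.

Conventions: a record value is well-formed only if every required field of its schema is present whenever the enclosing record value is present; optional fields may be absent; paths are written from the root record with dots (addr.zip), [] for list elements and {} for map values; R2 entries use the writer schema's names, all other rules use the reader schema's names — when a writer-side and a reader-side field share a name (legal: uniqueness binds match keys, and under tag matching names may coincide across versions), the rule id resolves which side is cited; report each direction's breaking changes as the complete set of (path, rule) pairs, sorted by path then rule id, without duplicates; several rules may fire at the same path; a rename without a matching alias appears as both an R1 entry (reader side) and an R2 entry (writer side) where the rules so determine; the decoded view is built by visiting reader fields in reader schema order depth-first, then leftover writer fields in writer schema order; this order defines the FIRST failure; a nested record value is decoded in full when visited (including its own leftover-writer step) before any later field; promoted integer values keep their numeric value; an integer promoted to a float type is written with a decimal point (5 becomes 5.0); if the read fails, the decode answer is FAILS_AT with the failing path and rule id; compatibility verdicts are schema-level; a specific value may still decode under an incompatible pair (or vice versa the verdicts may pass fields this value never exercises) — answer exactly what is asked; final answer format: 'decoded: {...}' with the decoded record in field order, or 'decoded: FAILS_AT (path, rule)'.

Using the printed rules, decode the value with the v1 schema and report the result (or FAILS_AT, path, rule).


each type pair in Device: writer, then reader
decode (reader v1):
  channel := "FAX"
  scores := ["kappa"]
  active := false
  blob := 0xC0DE (no value, default fills)
  enabled := false (no value, default fills)
  read fails at score under R1 (no fill)
  => FAILS_AT (score, R1)
diffs on Device not affecting the asked answer:
  field retries in record Device: tag 5 changed to 3 -> affects the rule determinations only; this particular Device value decodes identically
  added field age to record Device: required int64, tag 33, default 250 (in v2 it sits immediately before score) -> fires no rule on Device under this dialect and leaves the result unchanged
  field enabled in record Device: tag 12 changed to 23 -> fires no rule on Device under this dialect and leaves the result unchanged
  field blob in record Device: required changed to optional -> fires no rule on Device under this dialect and leaves the result unchanged
  enum Color (field channel in record Device): symbol EMAIL added -> affects the rule determinations only; this particular Device value decodes identically

decoded: FAILS_AT (score, R1)


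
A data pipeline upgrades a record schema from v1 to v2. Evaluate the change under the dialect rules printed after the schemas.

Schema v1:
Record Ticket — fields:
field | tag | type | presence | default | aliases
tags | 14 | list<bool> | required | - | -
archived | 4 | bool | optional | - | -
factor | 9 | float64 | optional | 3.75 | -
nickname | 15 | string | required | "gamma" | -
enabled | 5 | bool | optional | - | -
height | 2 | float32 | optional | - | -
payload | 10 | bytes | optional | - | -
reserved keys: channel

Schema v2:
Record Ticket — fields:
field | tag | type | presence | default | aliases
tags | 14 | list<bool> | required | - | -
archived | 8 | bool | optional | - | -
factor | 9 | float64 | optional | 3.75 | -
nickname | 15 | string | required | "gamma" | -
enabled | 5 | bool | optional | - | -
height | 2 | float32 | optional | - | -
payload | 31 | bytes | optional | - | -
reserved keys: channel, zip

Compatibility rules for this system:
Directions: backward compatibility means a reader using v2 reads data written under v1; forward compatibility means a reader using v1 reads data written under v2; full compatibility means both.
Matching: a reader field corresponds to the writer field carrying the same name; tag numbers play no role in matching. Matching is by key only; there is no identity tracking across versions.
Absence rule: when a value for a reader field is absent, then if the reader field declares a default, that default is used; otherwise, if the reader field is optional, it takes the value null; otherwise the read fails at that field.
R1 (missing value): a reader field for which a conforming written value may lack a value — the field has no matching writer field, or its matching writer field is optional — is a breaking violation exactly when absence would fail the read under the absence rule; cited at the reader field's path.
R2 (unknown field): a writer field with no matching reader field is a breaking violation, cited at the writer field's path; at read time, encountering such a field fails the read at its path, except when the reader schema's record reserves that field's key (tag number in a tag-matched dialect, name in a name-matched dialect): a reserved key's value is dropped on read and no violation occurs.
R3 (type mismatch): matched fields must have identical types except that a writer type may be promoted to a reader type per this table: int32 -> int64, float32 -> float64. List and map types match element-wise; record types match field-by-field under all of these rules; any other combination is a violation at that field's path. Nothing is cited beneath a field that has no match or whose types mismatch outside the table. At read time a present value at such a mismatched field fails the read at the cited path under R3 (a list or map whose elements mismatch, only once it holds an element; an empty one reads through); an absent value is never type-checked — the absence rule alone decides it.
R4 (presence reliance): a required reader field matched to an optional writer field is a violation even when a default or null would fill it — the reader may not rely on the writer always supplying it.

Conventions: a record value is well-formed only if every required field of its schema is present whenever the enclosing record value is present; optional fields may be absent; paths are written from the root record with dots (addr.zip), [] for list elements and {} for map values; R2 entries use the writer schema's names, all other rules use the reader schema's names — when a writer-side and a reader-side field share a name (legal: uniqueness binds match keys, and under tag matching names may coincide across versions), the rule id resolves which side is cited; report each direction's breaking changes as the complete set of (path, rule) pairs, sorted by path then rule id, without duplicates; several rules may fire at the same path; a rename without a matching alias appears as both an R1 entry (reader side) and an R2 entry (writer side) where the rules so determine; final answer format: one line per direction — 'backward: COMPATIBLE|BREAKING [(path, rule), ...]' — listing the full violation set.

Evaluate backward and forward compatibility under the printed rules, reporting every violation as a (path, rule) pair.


in Ticket below, arrows point writer -> reader
backward on Ticket — v2 reading data written by v1:
  tags: list<bool> -> list<bool>, writer required; from tags
  archived: bool -> bool, writer optional; from archived
  factor: float64 -> float64, writer optional; from factor
  nickname: string -> string, writer required; from nickname
  enabled: bool -> bool, writer optional; from enabled
  height: float32 -> float32, writer optional; from height
  payload: bytes -> bytes, writer optional; from payload
  nothing fires on Ticket: backward is COMPATIBLE
forward on Ticket — v1 reading data written by v2:
  tags: list<bool> -> list<bool>, writer required; from tags
  archived: bool -> bool, writer optional; from archived
  factor: float64 -> float64, writer optional; from factor
  nickname: string -> string, writer required; from nickname
  enabled: bool -> bool, writer optional; from enabled
  height: float32 -> float32, writer optional; from height
  payload: bytes -> bytes, writer optional; from payload
  nothing fires on Ticket: forward is COMPATIBLE

backward: COMPATIBLE []; forward: COMPATIBLE []
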